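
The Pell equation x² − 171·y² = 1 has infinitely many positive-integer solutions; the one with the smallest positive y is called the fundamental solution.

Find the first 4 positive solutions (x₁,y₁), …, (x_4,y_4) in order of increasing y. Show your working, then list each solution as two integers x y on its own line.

[13; 13,26] for √171; ℓ=2 ⇒ convergent index 1
step 0: (13, 1)  from 13·(1,0) + (0,1)
step 1: (170, 13)  from 13·(13,1) + (1,0)
(x₁, y₁) = (170, 13);  170² − 171·13² = 1 ✓
k=2:  x_2 = 170·170+171·13·13 = 57799,  y_2 = 170·13+13·170 = 4420
k=3:  x_3 = 170·57799+171·13·4420 = 19651490,  y_3 = 170·4420+13·57799 = 1502787
k=4:  x_4 = 170·19651490+171·13·1502787 = 6681448801,  y_4 = 170·1502787+13·19651490 = 510943160

170 13
57799 4420
19651490 1502787
6681448801 510943160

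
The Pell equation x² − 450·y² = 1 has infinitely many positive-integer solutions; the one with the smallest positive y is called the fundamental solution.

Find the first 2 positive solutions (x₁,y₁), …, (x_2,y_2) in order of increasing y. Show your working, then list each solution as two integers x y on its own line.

√450 = [21; 4,1,2,4,2,1,4,42, …], period ℓ=8 (even) → k=7
a_0=21:  p_0=21·1+0=21,  q_0=21·0+1=1
…
a_2=1:  p_2=1·85+21=106,  q_2=1·4+1=5
a_3=2:  p_3=2·106+85=297,  q_3=2·5+4=14
a_4=4:  p_4=4·297+106=1294,  q_4=4·14+5=61
a_5=2:  p_5=2·1294+297=2885,  q_5=2·61+14=136
a_6=1:  p_6=1·2885+1294=4179,  q_6=1·136+61=197
a_7=4:  p_7=4·4179+2885=19601,  q_7=4·197+136=924
(x₁, y₁) = (19601, 924);  19601² − 450·924² = 1 ✓
(19601+924√450)^2 = 768398401 + 36222648√450

19601 924
768398401 36222648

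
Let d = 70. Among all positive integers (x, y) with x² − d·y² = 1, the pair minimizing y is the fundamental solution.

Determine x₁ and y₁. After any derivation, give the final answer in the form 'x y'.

√70 → a₀=8, period (2,1,2,1,2,16); ℓ=6 even so k=5
a_0=8:  p_0=8·1+0=8,  q_0=8·0+1=1
a_1=2:  p_1=2·8+1=17,  q_1=2·1+0=2
…
a_4=1:  p_4=1·67+25=92,  q_4=1·8+3=11
a_5=2:  p_5=2·92+67=251,  q_5=2·11+8=30
(x₁, y₁) = (251, 30);  251² − 70·30² = 1 ✓

251 30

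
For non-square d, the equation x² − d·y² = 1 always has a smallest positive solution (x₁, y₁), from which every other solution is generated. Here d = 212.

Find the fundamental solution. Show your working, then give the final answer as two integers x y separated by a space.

d=212: √d = [14; 1,1,3,1,1,…,1,1,28] (ℓ=14, even), read p_13/q_13
a_0=14:  p_0=14·1+0=14,  q_0=14·0+1=1
a_1=1:  p_1=1·14+1=15,  q_1=1·1+0=1
a_2=1:  p_2=1·15+14=29,  q_2=1·1+1=2
a_3=3:  p_3=3·29+15=102,  q_3=3·2+1=7
…
a_6=1:  p_6=1·233+131=364,  q_6=1·16+9=25
a_7=6:  p_7=6·364+233=2417,  q_7=6·25+16=166
a_8=1:  p_8=1·2417+364=2781,  q_8=1·166+25=191
a_9=1:  p_9=1·2781+2417=5198,  q_9=1·191+166=357
a_10=1:  p_10=1·5198+2781=7979,  q_10=1·357+191=548
a_11=3:  p_11=3·7979+5198=29135,  q_11=3·548+357=2001
a_12=1:  p_12=1·29135+7979=37114,  q_12=1·2001+548=2549
a_13=1:  p_13=1·37114+29135=66249,  q_13=1·2549+2001=4550
→ (66249, 4550).  Check: 66249²=4388930001, 212·4550²=4388930000, difference 1.

66249 4550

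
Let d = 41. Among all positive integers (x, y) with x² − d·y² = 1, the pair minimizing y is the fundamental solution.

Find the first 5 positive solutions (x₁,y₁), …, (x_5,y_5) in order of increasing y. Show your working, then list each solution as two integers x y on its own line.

2049 320
8396801 1311360
34410088449 5373952960
141012534067201 22022457918720
577869330197301249 90248027176961600

[6; 2,2,12] for √41; ℓ=3 ⇒ convergent index 5
a_0=6:  p_0=6·1+0=6,  q_0=6·0+1=1
…
a_4=2:  p_4=2·397+32=826,  q_4=2·62+5=129
a_5=2:  p_5=2·826+397=2049,  q_5=2·129+62=320
→ (2049, 320).  Check: 2049²=4198401, 41·320²=4198400, difference 1.
n=2: (2049,320)∘(2049,320) = (2049·2049+41·320·320, 2049·320+320·2049) = (8396801,1311360)
n=3: (8396801,1311360)∘(2049,320) = (2049·8396801+41·320·1311360, 2049·1311360+320·8396801) = (34410088449,5373952960)
n=4: (34410088449,5373952960)∘(2049,320) = (2049·34410088449+41·320·5373952960, 2049·5373952960+320·34410088449) = (141012534067201,22022457918720)
n=5: (141012534067201,22022457918720)∘(2049,320) = (2049·141012534067201+41·320·22022457918720, 2049·22022457918720+320·141012534067201) = (577869330197301249,90248027176961600)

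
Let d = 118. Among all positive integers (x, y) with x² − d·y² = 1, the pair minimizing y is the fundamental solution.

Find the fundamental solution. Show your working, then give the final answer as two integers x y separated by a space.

306917 28254

√118 = [10; 1,6,3,2,10,2,3,6,1,20, …], period ℓ=10 (even) → k=9
i=0: a=10 ⇒ p=10, q=1
i=1: a=1 ⇒ p=11, q=1
i=2: a=6 ⇒ p=76, q=7
i=3: a=3 ⇒ p=239, q=22
i=4: a=2 ⇒ p=554, q=51
i=5: a=10 ⇒ p=5779, q=532
i=6: a=2 ⇒ p=12112, q=1115
i=7: a=3 ⇒ p=42115, q=3877
i=8: a=6 ⇒ p=264802, q=24377
i=9: a=1 ⇒ p=306917, q=28254
(x₁, y₁) = (306917, 28254);  306917² − 118·28254² = 1 ✓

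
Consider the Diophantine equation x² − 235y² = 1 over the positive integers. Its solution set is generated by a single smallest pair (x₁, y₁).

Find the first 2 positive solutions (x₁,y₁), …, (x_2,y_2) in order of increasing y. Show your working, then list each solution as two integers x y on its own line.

46 3
4231 276

[15; 3,30] for √235; ℓ=2 ⇒ convergent index 1
i=0: a=15 ⇒ p=15, q=1
i=1: a=3 ⇒ p=46, q=3
fundamental: x₁=46, y₁=3  (since 2116 − 235·9 = 1)
(46+3√235)^2 = 4231 + 276√235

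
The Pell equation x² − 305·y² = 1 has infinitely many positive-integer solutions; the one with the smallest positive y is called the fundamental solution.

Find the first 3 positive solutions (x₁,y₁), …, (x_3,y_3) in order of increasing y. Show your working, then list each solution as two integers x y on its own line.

489 28
478241 27384
467719209 26781524

√305 = [17; 2,6,2,34, …], period ℓ=4 (even) → k=3
step 0: (17, 1)  from 17·(1,0) + (0,1)
…
step 2: (227, 13)  from 6·(35,2) + (17,1)
step 3: (489, 28)  from 2·(227,13) + (35,2)
fundamental: x₁=489, y₁=28  (since 239121 − 305·784 = 1)
(489+28√305)^2 = 478241 + 27384√305
(489+28√305)^3 = 467719209 + 26781524√305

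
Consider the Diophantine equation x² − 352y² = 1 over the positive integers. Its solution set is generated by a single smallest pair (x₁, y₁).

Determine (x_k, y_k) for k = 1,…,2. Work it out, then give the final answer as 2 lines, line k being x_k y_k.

77617 4137
12048797377 642203058

√352 → a₀=18, period (1,3,5,9,5,3,1,36); ℓ=8 even so k=7
step 0: (18, 1)  from 18·(1,0) + (0,1)
…
step 2: (75, 4)  from 3·(19,1) + (18,1)
step 3: (394, 21)  from 5·(75,4) + (19,1)
…
step 6: (59118, 3151)  from 3·(18499,986) + (3621,193)
step 7: (77617, 4137)  from 1·(59118,3151) + (18499,986)
(x₁, y₁) = (77617, 4137);  77617² − 352·4137² = 1 ✓
(x_2, y_2) = (77617·77617 + 352·4137·4137, 77617·4137 + 4137·77617) = (12048797377, 642203058)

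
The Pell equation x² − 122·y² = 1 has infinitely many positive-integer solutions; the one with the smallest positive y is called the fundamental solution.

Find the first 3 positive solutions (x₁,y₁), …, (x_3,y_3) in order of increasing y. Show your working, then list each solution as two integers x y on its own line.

√122 = [11; 22, …], period ℓ=1 (odd) → k=1
a_0=11:  p_0=11·1+0=11,  q_0=11·0+1=1
a_1=22:  p_1=22·11+1=243,  q_1=22·1+0=22
(x₁, y₁) = (243, 22);  243² − 122·22² = 1 ✓
(243+22√122)^2 = 118097 + 10692√122
(243+22√122)^3 = 57394899 + 5196290√122

243 22
118097 10692
57394899 5196290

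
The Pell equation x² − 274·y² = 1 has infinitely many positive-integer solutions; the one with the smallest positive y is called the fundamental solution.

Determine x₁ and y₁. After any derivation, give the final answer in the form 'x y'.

d=274: √d = [16; 1,1,4,4,1,1,32] (ℓ=7, odd), read p_13/q_13
a_0=16:  p_0=16·1+0=16,  q_0=16·0+1=1
a_1=1:  p_1=1·16+1=17,  q_1=1·1+0=1
a_2=1:  p_2=1·17+16=33,  q_2=1·1+1=2
a_3=4:  p_3=4·33+17=149,  q_3=4·2+1=9
…
a_5=1:  p_5=1·629+149=778,  q_5=1·38+9=47
a_6=1:  p_6=1·778+629=1407,  q_6=1·47+38=85
…
a_9=1:  p_9=1·47209+45802=93011,  q_9=1·2852+2767=5619
a_10=4:  p_10=4·93011+47209=419253,  q_10=4·5619+2852=25328
…
a_12=1:  p_12=1·1770023+419253=2189276,  q_12=1·106931+25328=132259
a_13=1:  p_13=1·2189276+1770023=3959299,  q_13=1·132259+106931=239190
→ (3959299, 239190).  Check: 3959299²=15676048571401, 274·239190²=15676048571400, difference 1.

3959299 239190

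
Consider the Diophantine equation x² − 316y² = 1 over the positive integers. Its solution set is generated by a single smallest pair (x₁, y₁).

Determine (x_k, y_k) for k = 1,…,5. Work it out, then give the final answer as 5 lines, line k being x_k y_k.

d=316: √d = [17; 1,3,2,8,2,3,1,34] (ℓ=8, even), read p_7/q_7
step 0: (17, 1)  from 17·(1,0) + (0,1)
step 1: (18, 1)  from 1·(17,1) + (1,0)
step 2: (71, 4)  from 3·(18,1) + (17,1)
step 3: (160, 9)  from 2·(71,4) + (18,1)
step 4: (1351, 76)  from 8·(160,9) + (71,4)
…
step 6: (9937, 559)  from 3·(2862,161) + (1351,76)
step 7: (12799, 720)  from 1·(9937,559) + (2862,161)
fundamental: x₁=12799, y₁=720  (since 163814401 − 316·518400 = 1)
(x_2, y_2) = (12799·12799 + 316·720·720, 12799·720 + 720·12799) = (327628801, 18430560)
(x_3, y_3) = (12799·327628801 + 316·720·18430560, 12799·18430560 + 720·327628801) = (8386642035199, 471785474160)
(x_4, y_4) = (12799·8386642035199 + 316·720·471785474160, 12799·471785474160 + 720·8386642035199) = (214681262489395201, 12076764549117120)
(x_5, y_5) = (12799·214681262489395201 + 316·720·12076764549117120, 12799·12076764549117120 + 720·214681262489395201) = (5495410948816896319999, 309141018456514563600)

12799 720
327628801 18430560
8386642035199 471785474160
214681262489395201 12076764549117120
5495410948816896319999 309141018456514563600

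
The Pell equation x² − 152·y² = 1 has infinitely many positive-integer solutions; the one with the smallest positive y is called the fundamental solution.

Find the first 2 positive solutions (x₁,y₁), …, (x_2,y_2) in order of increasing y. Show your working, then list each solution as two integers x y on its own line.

37 3
2737 222

[12; 3,24] for √152; ℓ=2 ⇒ convergent index 1
i=0: a=12 ⇒ p=12, q=1
i=1: a=3 ⇒ p=37, q=3
fundamental: x₁=37, y₁=3  (since 1369 − 152·9 = 1)
n=2: (37,3)∘(37,3) = (37·37+152·3·3, 37·3+3·37) = (2737,222)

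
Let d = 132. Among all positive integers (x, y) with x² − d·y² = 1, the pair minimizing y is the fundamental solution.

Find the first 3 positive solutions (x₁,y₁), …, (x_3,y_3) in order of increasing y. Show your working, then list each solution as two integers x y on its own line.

23 2
1057 92
48599 4230

√132 → a₀=11, period (2,22); ℓ=2 even so k=1
i=0: a=11 ⇒ p=11, q=1
i=1: a=2 ⇒ p=23, q=2
(x₁, y₁) = (23, 2);  23² − 132·2² = 1 ✓
k=2:  x_2 = 23·23+132·2·2 = 1057,  y_2 = 23·2+2·23 = 92
k=3:  x_3 = 23·1057+132·2·92 = 48599,  y_3 = 23·92+2·1057 = 4230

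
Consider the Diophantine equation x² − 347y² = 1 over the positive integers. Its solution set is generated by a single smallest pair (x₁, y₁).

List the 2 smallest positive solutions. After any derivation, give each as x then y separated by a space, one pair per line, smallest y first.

641602 34443
823306252807 44197395372

[18; 1,1,1,2,4,…,1,1,36] for √347; ℓ=14 ⇒ convergent index 13
a_0=18:  p_0=18·1+0=18,  q_0=18·0+1=1
…
a_2=1:  p_2=1·19+18=37,  q_2=1·1+1=2
a_3=1:  p_3=1·37+19=56,  q_3=1·2+1=3
a_4=2:  p_4=2·56+37=149,  q_4=2·3+2=8
a_5=4:  p_5=4·149+56=652,  q_5=4·8+3=35
a_6=1:  p_6=1·652+149=801,  q_6=1·35+8=43
a_7=17:  p_7=17·801+652=14269,  q_7=17·43+35=766
a_8=1:  p_8=1·14269+801=15070,  q_8=1·766+43=809
a_9=4:  p_9=4·15070+14269=74549,  q_9=4·809+766=4002
a_10=2:  p_10=2·74549+15070=164168,  q_10=2·4002+809=8813
a_11=1:  p_11=1·164168+74549=238717,  q_11=1·8813+4002=12815
a_12=1:  p_12=1·238717+164168=402885,  q_12=1·12815+8813=21628
a_13=1:  p_13=1·402885+238717=641602,  q_13=1·21628+12815=34443
→ (641602, 34443).  Check: 641602²=411653126404, 347·34443²=411653126403, difference 1.
(x_2, y_2) = (641602·641602 + 347·34443·34443, 641602·34443 + 34443·641602) = (823306252807, 44197395372)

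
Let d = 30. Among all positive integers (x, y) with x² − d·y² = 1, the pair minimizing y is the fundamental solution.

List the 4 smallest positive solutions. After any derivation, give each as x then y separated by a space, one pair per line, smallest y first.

11 2
241 44
5291 966
116161 21208

√30 = [5; 2,10, …], period ℓ=2 (even) → k=1
a_0=5:  p_0=5·1+0=5,  q_0=5·0+1=1
a_1=2:  p_1=2·5+1=11,  q_1=2·1+0=2
(x₁, y₁) = (11, 2);  11² − 30·2² = 1 ✓
(11+2√30)^2 = 241 + 44√30
(11+2√30)^3 = 5291 + 966√30
(11+2√30)^4 = 116161 + 21208√30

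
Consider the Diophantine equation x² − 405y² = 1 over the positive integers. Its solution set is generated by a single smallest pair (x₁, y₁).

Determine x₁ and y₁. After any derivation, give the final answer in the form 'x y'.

[20; 8,40] for √405; ℓ=2 ⇒ convergent index 1
a_0=20:  p_0=20·1+0=20,  q_0=20·0+1=1
a_1=8:  p_1=8·20+1=161,  q_1=8·1+0=8
→ (161, 8).  Check: 161²=25921, 405·8²=25920, difference 1.

161 8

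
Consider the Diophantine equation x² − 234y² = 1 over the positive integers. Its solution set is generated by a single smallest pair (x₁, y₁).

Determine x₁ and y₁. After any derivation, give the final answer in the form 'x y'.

√234 = [15; 3,2,1,2,1,2,3,30, …], period ℓ=8 (even) → k=7
k=0  a_k=15  p_k/q_k = 15/1
…
k=6  a_k=2  p_k/q_k = 1545/101
k=7  a_k=3  p_k/q_k = 5201/340
fundamental: x₁=5201, y₁=340  (since 27050401 − 234·115600 = 1)

5201 340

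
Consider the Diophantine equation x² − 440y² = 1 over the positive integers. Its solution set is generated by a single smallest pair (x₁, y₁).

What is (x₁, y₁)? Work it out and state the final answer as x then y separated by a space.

21 1

[20; 1,40] for √440; ℓ=2 ⇒ convergent index 1
k=0  a_k=20  p_k/q_k = 20/1
k=1  a_k=1  p_k/q_k = 21/1
fundamental: x₁=21, y₁=1  (since 441 − 440·1 = 1)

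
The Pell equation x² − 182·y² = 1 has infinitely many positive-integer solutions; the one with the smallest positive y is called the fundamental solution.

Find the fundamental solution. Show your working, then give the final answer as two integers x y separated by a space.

27 2

d=182: √d = [13; 2,26] (ℓ=2, even), read p_1/q_1
step 0: (13, 1)  from 13·(1,0) + (0,1)
step 1: (27, 2)  from 2·(13,1) + (1,0)
(x₁, y₁) = (27, 2);  27² − 182·2² = 1 ✓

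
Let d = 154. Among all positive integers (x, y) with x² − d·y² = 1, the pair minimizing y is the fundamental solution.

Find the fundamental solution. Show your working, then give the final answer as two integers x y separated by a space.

21295 1716

√154 → a₀=12, period (2,2,3,1,2,1,3,2,2,24); ℓ=10 even so k=9
a_0=12:  p_0=12·1+0=12,  q_0=12·0+1=1
a_1=2:  p_1=2·12+1=25,  q_1=2·1+0=2
a_2=2:  p_2=2·25+12=62,  q_2=2·2+1=5
a_3=3:  p_3=3·62+25=211,  q_3=3·5+2=17
a_4=1:  p_4=1·211+62=273,  q_4=1·17+5=22
a_5=2:  p_5=2·273+211=757,  q_5=2·22+17=61
a_6=1:  p_6=1·757+273=1030,  q_6=1·61+22=83
a_7=3:  p_7=3·1030+757=3847,  q_7=3·83+61=310
a_8=2:  p_8=2·3847+1030=8724,  q_8=2·310+83=703
a_9=2:  p_9=2·8724+3847=21295,  q_9=2·703+310=1716
(x₁, y₁) = (21295, 1716);  21295² − 154·1716² = 1 ✓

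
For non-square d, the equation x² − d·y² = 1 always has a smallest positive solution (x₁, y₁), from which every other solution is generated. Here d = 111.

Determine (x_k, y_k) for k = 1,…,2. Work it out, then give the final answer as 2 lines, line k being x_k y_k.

295 28
174049 16520

√111 = [10; 1,1,6,1,1,20, …], period ℓ=6 (even) → k=5
a_0=10:  p_0=10·1+0=10,  q_0=10·0+1=1
…
a_4=1:  p_4=1·137+21=158,  q_4=1·13+2=15
a_5=1:  p_5=1·158+137=295,  q_5=1·15+13=28
→ (295, 28).  Check: 295²=87025, 111·28²=87024, difference 1.
n=2: (295,28)∘(295,28) = (295·295+111·28·28, 295·28+28·295) = (174049,16520)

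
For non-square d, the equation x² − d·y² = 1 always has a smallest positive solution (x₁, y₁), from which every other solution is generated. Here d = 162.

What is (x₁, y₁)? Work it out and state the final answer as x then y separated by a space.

19601 1540

√162 = [12; 1,2,1,2,12,2,1,2,1,24, …], period ℓ=10 (even) → k=9
k=0  a_k=12  p_k/q_k = 12/1
…
k=2  a_k=2  p_k/q_k = 38/3
…
k=4  a_k=2  p_k/q_k = 140/11
k=5  a_k=12  p_k/q_k = 1731/136
…
k=8  a_k=2  p_k/q_k = 14268/1121
k=9  a_k=1  p_k/q_k = 19601/1540
→ (19601, 1540).  Check: 19601²=384199201, 162·1540²=384199200, difference 1.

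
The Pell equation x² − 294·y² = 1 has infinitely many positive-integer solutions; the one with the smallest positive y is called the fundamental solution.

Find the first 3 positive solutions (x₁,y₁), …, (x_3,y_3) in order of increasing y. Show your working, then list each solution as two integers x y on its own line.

√294 = [17; 6,1,4,1,6,34, …], period ℓ=6 (even) → k=5
i=0: a=17 ⇒ p=17, q=1
i=1: a=6 ⇒ p=103, q=6
i=2: a=1 ⇒ p=120, q=7
i=3: a=4 ⇒ p=583, q=34
i=4: a=1 ⇒ p=703, q=41
i=5: a=6 ⇒ p=4801, q=280
(x₁, y₁) = (4801, 280);  4801² − 294·280² = 1 ✓
(4801+280√294)^2 = 46099201 + 2688560√294
(4801+280√294)^3 = 442644523201 + 25815552840√294

4801 280
46099201 2688560
442644523201 25815552840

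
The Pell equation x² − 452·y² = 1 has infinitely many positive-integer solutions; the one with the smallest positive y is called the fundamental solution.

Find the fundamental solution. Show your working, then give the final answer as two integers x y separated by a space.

1204353 56648

[21; 3,1,5,3,10,3,5,1,3,42] for √452; ℓ=10 ⇒ convergent index 9
i=0: a=21 ⇒ p=21, q=1
…
i=5: a=10 ⇒ p=16009, q=753
…
i=7: a=5 ⇒ p=263904, q=12413
i=8: a=1 ⇒ p=313483, q=14745
i=9: a=3 ⇒ p=1204353, q=56648
(x₁, y₁) = (1204353, 56648);  1204353² − 452·56648² = 1 ✓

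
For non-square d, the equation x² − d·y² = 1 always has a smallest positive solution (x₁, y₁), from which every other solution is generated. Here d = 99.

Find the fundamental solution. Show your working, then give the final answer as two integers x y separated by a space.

√99 = [9; 1,18, …], period ℓ=2 (even) → k=1
step 0: (9, 1)  from 9·(1,0) + (0,1)
step 1: (10, 1)  from 1·(9,1) + (1,0)
(x₁, y₁) = (10, 1);  10² − 99·1² = 1 ✓

10 1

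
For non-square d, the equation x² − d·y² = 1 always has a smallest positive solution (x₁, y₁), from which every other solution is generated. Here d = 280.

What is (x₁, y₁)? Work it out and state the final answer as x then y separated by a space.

d=280: √d = [16; 1,2,1,2,1,32] (ℓ=6, even), read p_5/q_5
i=0: a=16 ⇒ p=16, q=1
i=1: a=1 ⇒ p=17, q=1
i=2: a=2 ⇒ p=50, q=3
i=3: a=1 ⇒ p=67, q=4
i=4: a=2 ⇒ p=184, q=11
i=5: a=1 ⇒ p=251, q=15
(x₁, y₁) = (251, 15);  251² − 280·15² = 1 ✓

251 15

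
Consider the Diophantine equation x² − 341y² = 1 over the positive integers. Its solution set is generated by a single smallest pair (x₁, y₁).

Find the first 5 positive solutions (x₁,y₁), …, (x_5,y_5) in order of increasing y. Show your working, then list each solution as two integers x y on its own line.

√341 → a₀=18, period (2,6,1,8,2,…,6,2,36); ℓ=14 even so k=13
k=0  a_k=18  p_k/q_k = 18/1
k=1  a_k=2  p_k/q_k = 37/2
k=2  a_k=6  p_k/q_k = 240/13
…
k=6  a_k=1  p_k/q_k = 7645/414
…
k=10  a_k=8  p_k/q_k = 641940/34763
…
k=12  a_k=6  p_k/q_k = 4953942/268271
k=13  a_k=2  p_k/q_k = 10626551/575460
(x₁, y₁) = (10626551, 575460);  10626551² − 341·575460² = 1 ✓
k=2:  x_2 = 10626551·10626551+341·575460·575460 = 225847172311201,  y_2 = 10626551·575460+575460·10626551 = 12230310076920
k=3:  x_3 = 10626551·225847172311201+341·575460·12230310076920 = 4799952989541519968951,  y_3 = 10626551·12230310076920+575460·225847172311201 = 259932027556408030380
k=4:  x_4 = 10626551·4799952989541519968951+341·575460·259932027556408030380 = 102013890481930631287980124801,  y_4 = 10626551·259932027556408030380+575460·4799952989541519968951 = 5524361894723138392975161840
k=5:  x_5 = 10626551·102013890481930631287980124801+341·575460·5524361894723138392975161840 = 2168111619829296063734843424848413751,  y_5 = 10626551·5524361894723138392975161840+575460·102013890481930631287980124801 = 117409826833463862093989641643997300

10626551 575460
225847172311201 12230310076920
4799952989541519968951 259932027556408030380
102013890481930631287980124801 5524361894723138392975161840
2168111619829296063734843424848413751 117409826833463862093989641643997300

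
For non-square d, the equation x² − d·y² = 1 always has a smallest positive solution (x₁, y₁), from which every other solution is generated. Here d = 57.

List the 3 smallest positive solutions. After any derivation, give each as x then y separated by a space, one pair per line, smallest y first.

151 20
45601 6040
13771351 1824060

d=57: √d = [7; 1,1,4,1,1,14] (ℓ=6, even), read p_5/q_5
a_0=7:  p_0=7·1+0=7,  q_0=7·0+1=1
…
a_2=1:  p_2=1·8+7=15,  q_2=1·1+1=2
…
a_4=1:  p_4=1·68+15=83,  q_4=1·9+2=11
a_5=1:  p_5=1·83+68=151,  q_5=1·11+9=20
fundamental: x₁=151, y₁=20  (since 22801 − 57·400 = 1)
n=2: (151,20)∘(151,20) = (151·151+57·20·20, 151·20+20·151) = (45601,6040)
n=3: (45601,6040)∘(151,20) = (151·45601+57·20·6040, 151·6040+20·45601) = (13771351,1824060)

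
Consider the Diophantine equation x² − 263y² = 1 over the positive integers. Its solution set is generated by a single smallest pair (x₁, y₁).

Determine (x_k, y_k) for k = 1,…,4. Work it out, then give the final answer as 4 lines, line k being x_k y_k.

√263 → a₀=16, period (4,1,1,1,1,15,1,1,1,1,4,32); ℓ=12 even so k=11
step 0: (16, 1)  from 16·(1,0) + (0,1)
step 1: (65, 4)  from 4·(16,1) + (1,0)
step 2: (81, 5)  from 1·(65,4) + (16,1)
…
step 5: (373, 23)  from 1·(227,14) + (146,9)
…
step 8: (12017, 741)  from 1·(6195,382) + (5822,359)
…
step 10: (30229, 1864)  from 1·(18212,1123) + (12017,741)
step 11: (139128, 8579)  from 4·(30229,1864) + (18212,1123)
(x₁, y₁) = (139128, 8579);  139128² − 263·8579² = 1 ✓
k=2:  x_2 = 139128·139128+263·8579·8579 = 38713200767,  y_2 = 139128·8579+8579·139128 = 2387158224
k=3:  x_3 = 139128·38713200767+263·8579·2387158224 = 10772180392483224,  y_3 = 139128·2387158224+8579·38713200767 = 664241098768765
k=4:  x_4 = 139128·10772180392483224+263·8579·664241098768765 = 2997423827252098776577,  y_4 = 139128·664241098768765+8579·10772180392483224 = 184829071176614315616

139128 8579
38713200767 2387158224
10772180392483224 664241098768765
2997423827252098776577 184829071176614315616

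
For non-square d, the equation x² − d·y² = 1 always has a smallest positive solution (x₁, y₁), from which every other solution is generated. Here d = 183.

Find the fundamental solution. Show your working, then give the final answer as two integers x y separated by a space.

[13; 1,1,8,1,1,26] for √183; ℓ=6 ⇒ convergent index 5
a_0=13:  p_0=13·1+0=13,  q_0=13·0+1=1
…
a_2=1:  p_2=1·14+13=27,  q_2=1·1+1=2
…
a_4=1:  p_4=1·230+27=257,  q_4=1·17+2=19
a_5=1:  p_5=1·257+230=487,  q_5=1·19+17=36
fundamental: x₁=487, y₁=36  (since 237169 − 183·1296 = 1)

487 36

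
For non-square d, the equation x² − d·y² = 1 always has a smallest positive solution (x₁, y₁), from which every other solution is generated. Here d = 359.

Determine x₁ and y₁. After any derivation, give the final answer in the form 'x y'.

[18; 1,17,1,36] for √359; ℓ=4 ⇒ convergent index 3
step 0: (18, 1)  from 18·(1,0) + (0,1)
step 1: (19, 1)  from 1·(18,1) + (1,0)
step 2: (341, 18)  from 17·(19,1) + (18,1)
step 3: (360, 19)  from 1·(341,18) + (19,1)
→ (360, 19).  Check: 360²=129600, 359·19²=129599, difference 1.

360 19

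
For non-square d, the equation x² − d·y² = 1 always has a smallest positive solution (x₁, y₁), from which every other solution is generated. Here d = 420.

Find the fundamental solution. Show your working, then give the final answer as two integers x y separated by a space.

41 2

[20; 2,40] for √420; ℓ=2 ⇒ convergent index 1
a_0=20:  p_0=20·1+0=20,  q_0=20·0+1=1
a_1=2:  p_1=2·20+1=41,  q_1=2·1+0=2
(x₁, y₁) = (41, 2);  41² − 420·2² = 1 ✓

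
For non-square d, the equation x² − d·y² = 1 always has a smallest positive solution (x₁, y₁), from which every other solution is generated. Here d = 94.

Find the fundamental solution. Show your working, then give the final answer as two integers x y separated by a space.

d=94: √d = [9; 1,2,3,1,1,…,2,1,18] (ℓ=16, even), read p_15/q_15
a_0=9:  p_0=9·1+0=9,  q_0=9·0+1=1
a_1=1:  p_1=1·9+1=10,  q_1=1·1+0=1
…
a_3=3:  p_3=3·29+10=97,  q_3=3·3+1=10
a_4=1:  p_4=1·97+29=126,  q_4=1·10+3=13
a_5=1:  p_5=1·126+97=223,  q_5=1·13+10=23
a_6=5:  p_6=5·223+126=1241,  q_6=5·23+13=128
…
a_11=1:  p_11=1·85038+14417=99455,  q_11=1·8771+1487=10258
a_12=1:  p_12=1·99455+85038=184493,  q_12=1·10258+8771=19029
…
a_14=2:  p_14=2·652934+184493=1490361,  q_14=2·67345+19029=153719
a_15=1:  p_15=1·1490361+652934=2143295,  q_15=1·153719+67345=221064
→ (2143295, 221064).  Check: 2143295²=4593713457025, 94·221064²=4593713457024, difference 1.

2143295 221064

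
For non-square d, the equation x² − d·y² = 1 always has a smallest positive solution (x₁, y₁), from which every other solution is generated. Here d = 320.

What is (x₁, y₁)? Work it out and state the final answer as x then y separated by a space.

161 9

√320 = [17; 1,7,1,34, …], period ℓ=4 (even) → k=3
k=0  a_k=17  p_k/q_k = 17/1
k=1  a_k=1  p_k/q_k = 18/1
k=2  a_k=7  p_k/q_k = 143/8
k=3  a_k=1  p_k/q_k = 161/9
(x₁, y₁) = (161, 9);  161² − 320·9² = 1 ✓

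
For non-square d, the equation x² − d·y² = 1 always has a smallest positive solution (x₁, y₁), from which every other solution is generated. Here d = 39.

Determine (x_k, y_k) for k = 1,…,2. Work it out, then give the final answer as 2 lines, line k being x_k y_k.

25 4
1249 200

d=39: √d = [6; 4,12] (ℓ=2, even), read p_1/q_1
a_0=6:  p_0=6·1+0=6,  q_0=6·0+1=1
a_1=4:  p_1=4·6+1=25,  q_1=4·1+0=4
(x₁, y₁) = (25, 4);  25² − 39·4² = 1 ✓
n=2: (25,4)∘(25,4) = (25·25+39·4·4, 25·4+4·25) = (1249,200)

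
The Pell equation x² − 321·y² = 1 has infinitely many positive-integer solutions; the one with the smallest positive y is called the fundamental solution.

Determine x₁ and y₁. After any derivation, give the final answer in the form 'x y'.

√321 → a₀=17, period (1,10,1,34); ℓ=4 even so k=3
a_0=17:  p_0=17·1+0=17,  q_0=17·0+1=1
…
a_2=10:  p_2=10·18+17=197,  q_2=10·1+1=11
a_3=1:  p_3=1·197+18=215,  q_3=1·11+1=12
(x₁, y₁) = (215, 12);  215² − 321·12² = 1 ✓

215 12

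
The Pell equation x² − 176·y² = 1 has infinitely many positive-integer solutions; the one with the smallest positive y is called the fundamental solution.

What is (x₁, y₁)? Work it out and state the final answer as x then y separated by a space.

[13; 3,1,3,26] for √176; ℓ=4 ⇒ convergent index 3
i=0: a=13 ⇒ p=13, q=1
…
i=2: a=1 ⇒ p=53, q=4
i=3: a=3 ⇒ p=199, q=15
→ (199, 15).  Check: 199²=39601, 176·15²=39600, difference 1.

199 15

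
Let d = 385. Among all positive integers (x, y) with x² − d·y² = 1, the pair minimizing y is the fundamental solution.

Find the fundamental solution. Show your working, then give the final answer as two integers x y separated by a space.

95831 4884

[19; 1,1,1,1,1,…,1,1,38] for √385; ℓ=16 ⇒ convergent index 15
k=0  a_k=19  p_k/q_k = 19/1
…
k=2  a_k=1  p_k/q_k = 39/2
k=3  a_k=1  p_k/q_k = 59/3
k=4  a_k=1  p_k/q_k = 98/5
k=5  a_k=1  p_k/q_k = 157/8
k=6  a_k=3  p_k/q_k = 569/29
k=7  a_k=1  p_k/q_k = 726/37
k=8  a_k=2  p_k/q_k = 2021/103
k=9  a_k=1  p_k/q_k = 2747/140
…
k=11  a_k=1  p_k/q_k = 13009/663
k=12  a_k=1  p_k/q_k = 23271/1186
k=13  a_k=1  p_k/q_k = 36280/1849
k=14  a_k=1  p_k/q_k = 59551/3035
k=15  a_k=1  p_k/q_k = 95831/4884
(x₁, y₁) = (95831, 4884);  95831² − 385·4884² = 1 ✓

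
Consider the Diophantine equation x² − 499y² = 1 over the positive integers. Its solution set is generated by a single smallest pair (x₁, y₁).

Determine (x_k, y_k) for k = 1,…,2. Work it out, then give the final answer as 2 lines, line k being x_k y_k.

√499 → a₀=22, period (2,1,21,1,2,44); ℓ=6 even so k=5
step 0: (22, 1)  from 22·(1,0) + (0,1)
…
step 3: (1452, 65)  from 21·(67,3) + (45,2)
step 4: (1519, 68)  from 1·(1452,65) + (67,3)
step 5: (4490, 201)  from 2·(1519,68) + (1452,65)
→ (4490, 201).  Check: 4490²=20160100, 499·201²=20160099, difference 1.
(x_2, y_2) = (4490·4490 + 499·201·201, 4490·201 + 201·4490) = (40320199, 1804980)

4490 201
40320199 1804980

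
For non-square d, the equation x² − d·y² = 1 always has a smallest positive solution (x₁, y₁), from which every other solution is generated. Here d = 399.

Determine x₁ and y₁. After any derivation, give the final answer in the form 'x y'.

20 1

√399 = [19; 1,38, …], period ℓ=2 (even) → k=1
a_0=19:  p_0=19·1+0=19,  q_0=19·0+1=1
a_1=1:  p_1=1·19+1=20,  q_1=1·1+0=1
(x₁, y₁) = (20, 1);  20² − 399·1² = 1 ✓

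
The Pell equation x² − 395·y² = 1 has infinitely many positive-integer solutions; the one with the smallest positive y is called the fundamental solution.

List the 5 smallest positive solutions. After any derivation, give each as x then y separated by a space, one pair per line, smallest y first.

159 8
50561 2544
16078239 808984
5112829441 257254368
1625863683999 81806080040

d=395: √d = [19; 1,6,1,38] (ℓ=4, even), read p_3/q_3
step 0: (19, 1)  from 19·(1,0) + (0,1)
step 1: (20, 1)  from 1·(19,1) + (1,0)
step 2: (139, 7)  from 6·(20,1) + (19,1)
step 3: (159, 8)  from 1·(139,7) + (20,1)
(x₁, y₁) = (159, 8);  159² − 395·8² = 1 ✓
n=2: (159,8)∘(159,8) = (159·159+395·8·8, 159·8+8·159) = (50561,2544)
n=3: (50561,2544)∘(159,8) = (159·50561+395·8·2544, 159·2544+8·50561) = (16078239,808984)
n=4: (16078239,808984)∘(159,8) = (159·16078239+395·8·808984, 159·808984+8·16078239) = (5112829441,257254368)
n=5: (5112829441,257254368)∘(159,8) = (159·5112829441+395·8·257254368, 159·257254368+8·5112829441) = (1625863683999,81806080040)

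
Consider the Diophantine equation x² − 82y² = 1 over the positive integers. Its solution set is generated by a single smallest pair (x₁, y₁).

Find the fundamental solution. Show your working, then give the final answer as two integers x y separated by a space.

163 18

d=82: √d = [9; 18] (ℓ=1, odd), read p_1/q_1
k=0  a_k=9  p_k/q_k = 9/1
k=1  a_k=18  p_k/q_k = 163/18
fundamental: x₁=163, y₁=18  (since 26569 − 82·324 = 1)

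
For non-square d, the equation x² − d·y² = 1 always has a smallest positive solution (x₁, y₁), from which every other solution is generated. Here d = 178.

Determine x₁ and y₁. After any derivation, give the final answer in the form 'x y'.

1601 120

√178 → a₀=13, period (2,1,12,1,2,26); ℓ=6 even so k=5
a_0=13:  p_0=13·1+0=13,  q_0=13·0+1=1
a_1=2:  p_1=2·13+1=27,  q_1=2·1+0=2
a_2=1:  p_2=1·27+13=40,  q_2=1·2+1=3
a_3=12:  p_3=12·40+27=507,  q_3=12·3+2=38
a_4=1:  p_4=1·507+40=547,  q_4=1·38+3=41
a_5=2:  p_5=2·547+507=1601,  q_5=2·41+38=120
fundamental: x₁=1601, y₁=120  (since 2563201 − 178·14400 = 1)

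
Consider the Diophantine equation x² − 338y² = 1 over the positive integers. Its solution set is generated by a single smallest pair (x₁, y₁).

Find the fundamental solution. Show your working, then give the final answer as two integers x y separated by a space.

114243 6214

[18; 2,1,1,2,36] for √338; ℓ=5 ⇒ convergent index 9
i=0: a=18 ⇒ p=18, q=1
…
i=2: a=1 ⇒ p=55, q=3
i=3: a=1 ⇒ p=92, q=5
i=4: a=2 ⇒ p=239, q=13
…
i=6: a=2 ⇒ p=17631, q=959
i=7: a=1 ⇒ p=26327, q=1432
i=8: a=1 ⇒ p=43958, q=2391
i=9: a=2 ⇒ p=114243, q=6214
(x₁, y₁) = (114243, 6214);  114243² − 338·6214² = 1 ✓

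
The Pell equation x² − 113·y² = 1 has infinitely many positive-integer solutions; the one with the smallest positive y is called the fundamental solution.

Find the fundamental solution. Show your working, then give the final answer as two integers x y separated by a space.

1204353 113296

[10; 1,1,1,2,2,1,1,1,20] for √113; ℓ=9 ⇒ convergent index 17
k=0  a_k=10  p_k/q_k = 10/1
k=1  a_k=1  p_k/q_k = 11/1
k=2  a_k=1  p_k/q_k = 21/2
…
k=9  a_k=20  p_k/q_k = 16009/1506
…
k=11  a_k=1  p_k/q_k = 32794/3085
…
k=13  a_k=2  p_k/q_k = 131952/12413
k=14  a_k=2  p_k/q_k = 313483/29490
…
k=16  a_k=1  p_k/q_k = 758918/71393
k=17  a_k=1  p_k/q_k = 1204353/113296
(x₁, y₁) = (1204353, 113296);  1204353² − 113·113296² = 1 ✓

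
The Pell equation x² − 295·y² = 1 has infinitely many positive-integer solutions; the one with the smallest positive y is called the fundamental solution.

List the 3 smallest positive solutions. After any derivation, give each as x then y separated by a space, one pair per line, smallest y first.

[17; 5,1,2,3,2,6,2,3,2,1,5,34] for √295; ℓ=12 ⇒ convergent index 11
a_0=17:  p_0=17·1+0=17,  q_0=17·0+1=1
a_1=5:  p_1=5·17+1=86,  q_1=5·1+0=5
a_2=1:  p_2=1·86+17=103,  q_2=1·5+1=6
…
a_4=3:  p_4=3·292+103=979,  q_4=3·17+6=57
a_5=2:  p_5=2·979+292=2250,  q_5=2·57+17=131
a_6=6:  p_6=6·2250+979=14479,  q_6=6·131+57=843
a_7=2:  p_7=2·14479+2250=31208,  q_7=2·843+131=1817
a_8=3:  p_8=3·31208+14479=108103,  q_8=3·1817+843=6294
…
a_10=1:  p_10=1·247414+108103=355517,  q_10=1·14405+6294=20699
a_11=5:  p_11=5·355517+247414=2024999,  q_11=5·20699+14405=117900
fundamental: x₁=2024999, y₁=117900  (since 4100620950001 − 295·13900410000 = 1)
n=2: (2024999,117900)∘(2024999,117900) = (2024999·2024999+295·117900·117900, 2024999·117900+117900·2024999) = (8201241900001,477494764200)
n=3: (8201241900001,477494764200)∘(2024999,117900) = (2024999·8201241900001+295·117900·477494764200, 2024999·477494764200+117900·8201241900001) = (33215013292518224999,1933852840020353700)

2024999 117900
8201241900001 477494764200
33215013292518224999 1933852840020353700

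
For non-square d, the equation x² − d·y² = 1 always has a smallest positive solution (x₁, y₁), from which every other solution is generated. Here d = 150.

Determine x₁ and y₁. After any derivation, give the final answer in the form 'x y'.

√150 → a₀=12, period (4,24); ℓ=2 even so k=1
i=0: a=12 ⇒ p=12, q=1
i=1: a=4 ⇒ p=49, q=4
→ (49, 4).  Check: 49²=2401, 150·4²=2400, difference 1.

49 4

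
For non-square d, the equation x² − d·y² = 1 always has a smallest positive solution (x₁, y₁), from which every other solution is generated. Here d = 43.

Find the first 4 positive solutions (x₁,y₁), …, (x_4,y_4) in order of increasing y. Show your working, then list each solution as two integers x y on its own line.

3482 531
24248647 3697884
168867574226 25752063645
1175993762661217 179337367525896

d=43: √d = [6; 1,1,3,1,5,1,3,1,1,12] (ℓ=10, even), read p_9/q_9
a_0=6:  p_0=6·1+0=6,  q_0=6·0+1=1
…
a_2=1:  p_2=1·7+6=13,  q_2=1·1+1=2
…
a_4=1:  p_4=1·46+13=59,  q_4=1·7+2=9
a_5=5:  p_5=5·59+46=341,  q_5=5·9+7=52
a_6=1:  p_6=1·341+59=400,  q_6=1·52+9=61
a_7=3:  p_7=3·400+341=1541,  q_7=3·61+52=235
a_8=1:  p_8=1·1541+400=1941,  q_8=1·235+61=296
a_9=1:  p_9=1·1941+1541=3482,  q_9=1·296+235=531
→ (3482, 531).  Check: 3482²=12124324, 43·531²=12124323, difference 1.
(3482+531√43)^2 = 24248647 + 3697884√43
(3482+531√43)^3 = 168867574226 + 25752063645√43
(3482+531√43)^4 = 1175993762661217 + 179337367525896√43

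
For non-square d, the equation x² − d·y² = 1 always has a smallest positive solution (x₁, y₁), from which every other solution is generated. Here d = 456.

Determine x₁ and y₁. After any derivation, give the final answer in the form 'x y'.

[21; 2,1,4,1,2,42] for √456; ℓ=6 ⇒ convergent index 5
i=0: a=21 ⇒ p=21, q=1
…
i=4: a=1 ⇒ p=363, q=17
i=5: a=2 ⇒ p=1025, q=48
(x₁, y₁) = (1025, 48);  1025² − 456·48² = 1 ✓

1025 48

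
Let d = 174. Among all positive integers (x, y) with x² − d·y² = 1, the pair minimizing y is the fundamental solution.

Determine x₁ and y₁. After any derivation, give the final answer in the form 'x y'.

d=174: √d = [13; 5,4,5,26] (ℓ=4, even), read p_3/q_3
i=0: a=13 ⇒ p=13, q=1
…
i=2: a=4 ⇒ p=277, q=21
i=3: a=5 ⇒ p=1451, q=110
(x₁, y₁) = (1451, 110);  1451² − 174·110² = 1 ✓

1451 110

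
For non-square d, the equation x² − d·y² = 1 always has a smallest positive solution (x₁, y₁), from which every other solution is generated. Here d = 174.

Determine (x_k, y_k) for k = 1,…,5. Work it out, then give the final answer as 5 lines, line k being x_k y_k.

d=174: √d = [13; 5,4,5,26] (ℓ=4, even), read p_3/q_3
k=0  a_k=13  p_k/q_k = 13/1
k=1  a_k=5  p_k/q_k = 66/5
k=2  a_k=4  p_k/q_k = 277/21
k=3  a_k=5  p_k/q_k = 1451/110
fundamental: x₁=1451, y₁=110  (since 2105401 − 174·12100 = 1)
(x_2, y_2) = (1451·1451 + 174·110·110, 1451·110 + 110·1451) = (4210801, 319220)
(x_3, y_3) = (1451·4210801 + 174·110·319220, 1451·319220 + 110·4210801) = (12219743051, 926376330)
(x_4, y_4) = (1451·12219743051 + 174·110·926376330, 1451·926376330 + 110·12219743051) = (35461690123201, 2688343790440)
(x_5, y_5) = (1451·35461690123201 + 174·110·2688343790440, 1451·2688343790440 + 110·35461690123201) = (102909812517786251, 7801572753480550)

1451 110
4210801 319220
12219743051 926376330
35461690123201 2688343790440
102909812517786251 7801572753480550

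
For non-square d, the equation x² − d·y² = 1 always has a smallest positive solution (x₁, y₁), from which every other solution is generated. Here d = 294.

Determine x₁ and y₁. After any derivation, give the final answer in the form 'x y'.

√294 → a₀=17, period (6,1,4,1,6,34); ℓ=6 even so k=5
i=0: a=17 ⇒ p=17, q=1
i=1: a=6 ⇒ p=103, q=6
…
i=3: a=4 ⇒ p=583, q=34
i=4: a=1 ⇒ p=703, q=41
i=5: a=6 ⇒ p=4801, q=280
(x₁, y₁) = (4801, 280);  4801² − 294·280² = 1 ✓

4801 280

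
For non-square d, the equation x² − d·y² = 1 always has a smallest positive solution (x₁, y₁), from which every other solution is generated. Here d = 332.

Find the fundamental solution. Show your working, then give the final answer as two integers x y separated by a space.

13447 738

[18; 4,1,1,8,1,1,4,36] for √332; ℓ=8 ⇒ convergent index 7
step 0: (18, 1)  from 18·(1,0) + (0,1)
…
step 3: (164, 9)  from 1·(91,5) + (73,4)
step 4: (1403, 77)  from 8·(164,9) + (91,5)
…
step 6: (2970, 163)  from 1·(1567,86) + (1403,77)
step 7: (13447, 738)  from 4·(2970,163) + (1567,86)
→ (13447, 738).  Check: 13447²=180821809, 332·738²=180821808, difference 1.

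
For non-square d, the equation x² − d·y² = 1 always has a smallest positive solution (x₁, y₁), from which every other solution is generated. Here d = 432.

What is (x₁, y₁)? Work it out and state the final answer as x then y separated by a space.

1351 65

d=432: √d = [20; 1,3,1,1,1,3,1,40] (ℓ=8, even), read p_7/q_7
i=0: a=20 ⇒ p=20, q=1
i=1: a=1 ⇒ p=21, q=1
…
i=5: a=1 ⇒ p=291, q=14
i=6: a=3 ⇒ p=1060, q=51
i=7: a=1 ⇒ p=1351, q=65
fundamental: x₁=1351, y₁=65  (since 1825201 − 432·4225 = 1)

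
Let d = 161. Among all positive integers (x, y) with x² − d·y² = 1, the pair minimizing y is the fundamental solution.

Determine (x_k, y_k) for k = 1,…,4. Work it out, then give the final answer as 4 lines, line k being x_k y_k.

d=161: √d = [12; 1,2,4,1,2,1,4,2,1,24] (ℓ=10, even), read p_9/q_9
k=0  a_k=12  p_k/q_k = 12/1
…
k=2  a_k=2  p_k/q_k = 38/3
…
k=4  a_k=1  p_k/q_k = 203/16
…
k=7  a_k=4  p_k/q_k = 3667/289
k=8  a_k=2  p_k/q_k = 8108/639
k=9  a_k=1  p_k/q_k = 11775/928
(x₁, y₁) = (11775, 928);  11775² − 161·928² = 1 ✓
k=2:  x_2 = 11775·11775+161·928·928 = 277301249,  y_2 = 11775·928+928·11775 = 21854400
k=3:  x_3 = 11775·277301249+161·928·21854400 = 6530444402175,  y_3 = 11775·21854400+928·277301249 = 514671119072
k=4:  x_4 = 11775·6530444402175+161·928·514671119072 = 153791965393920001,  y_4 = 11775·514671119072+928·6530444402175 = 12120504832291200

11775 928
277301249 21854400
6530444402175 514671119072
153791965393920001 12120504832291200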